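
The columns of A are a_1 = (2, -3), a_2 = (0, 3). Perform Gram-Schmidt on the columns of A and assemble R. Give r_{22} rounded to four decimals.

r_{22} = 1.6641

a_1 = (2, -3); ‖a_1‖ = 3.6056, so q_1 = (0.5547, -0.8321).
q_1·a_2 = 0.5547·0 + (-0.8321)·3 = -2.4962.
u_2 = a_2 + 2.4962·q_1 = (1.3846, 0.9231).
r_{22} = ‖u_2‖ = 1.6641.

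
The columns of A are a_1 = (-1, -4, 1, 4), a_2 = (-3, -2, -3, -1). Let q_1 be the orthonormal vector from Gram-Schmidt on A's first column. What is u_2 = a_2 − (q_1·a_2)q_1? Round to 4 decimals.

u_2 = (-2.8824, -1.5294, -3.1176, -1.4706)

a_1 = (-1, -4, 1, 4); ‖a_1‖ = 5.8310, so q_1 = (-0.1715, -0.6860, 0.1715, 0.6860).
q_1·a_2 = (-0.1715)·(-3) + (-0.6860)·(-2) + 0.1715·(-3) + 0.6860·(-1) = 0.6860.
u_2 = a_2 − 0.6860·q_1 = (-2.8824, -1.5294, -3.1176, -1.4706).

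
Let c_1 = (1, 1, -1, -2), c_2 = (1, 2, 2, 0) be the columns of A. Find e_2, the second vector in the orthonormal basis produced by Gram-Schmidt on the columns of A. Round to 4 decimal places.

c_1 = (1, 1, -1, -2); ‖c_1‖ = 2.6458, so e_1 = (0.3780, 0.3780, -0.3780, -0.7559).
e_1·c_2 = 0.3780·1 + 0.3780·2 + (-0.3780)·2 + (-0.7559)·0 = 0.3780.
u_2 = c_2 − 0.3780·e_1 = (0.8571, 1.8571, 2.1429, 0.2857).
‖u_2‖ = 2.9761, so e_2 = (0.2880, 0.6240, 0.7200, 0.0960).

e_2 = (0.2880, 0.6240, 0.7200, 0.0960)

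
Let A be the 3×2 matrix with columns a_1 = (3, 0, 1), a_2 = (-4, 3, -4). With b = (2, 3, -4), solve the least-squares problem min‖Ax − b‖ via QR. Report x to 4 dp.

x = (2.2987, 1.3117)

a_1 = (3, 0, 1); ‖a_1‖ = 3.1623, so e_1 = (0.9487, 0.0000, 0.3162).
e_1·a_2 = 0.9487·(-4) + 0.0000·3 + 0.3162·(-4) = -5.0596.
u_2 = a_2 + 5.0596·e_1 = (0.8000, 3.0000, -2.4000).
‖u_2‖ = 3.9243, so e_2 = (0.2039, 0.7645, -0.6116).
Qᵀb = (0.6325, 5.1474).
Back-substitute: x_2 = 5.1474/3.9243 = 1.3117.
x_1 = (0.6325 + 5.0596·1.3117)/3.1623 = 2.2987.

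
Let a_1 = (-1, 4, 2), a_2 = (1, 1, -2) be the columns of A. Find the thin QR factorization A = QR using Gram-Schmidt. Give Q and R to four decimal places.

a_1 = (-1, 4, 2); ‖a_1‖ = 4.5826, so q_1 = (-0.2182, 0.8729, 0.4364).
q_1·a_2 = (-0.2182)·1 + 0.8729·1 + 0.4364·(-2) = -0.2182.
u_2 = a_2 + 0.2182·q_1 = (0.9524, 1.1905, -1.9048).
‖u_2‖ = 2.4398, so q_2 = (0.3904, 0.4880, -0.7807).

Q = [[-0.2182, 0.3904], [0.8729, 0.4880], [0.4364, -0.7807]], R = [[4.5826, -0.2182], [0.0000, 2.4398]]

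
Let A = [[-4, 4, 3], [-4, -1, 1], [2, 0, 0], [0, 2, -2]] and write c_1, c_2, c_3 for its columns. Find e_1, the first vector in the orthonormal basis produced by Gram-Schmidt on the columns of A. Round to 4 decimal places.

e_1 = (-0.6667, -0.6667, 0.3333, 0.0000)

e_1 = c_1/‖c_1‖ = (-4, -4, 2, 0)/6.0000 = (-0.6667, -0.6667, 0.3333, 0.0000).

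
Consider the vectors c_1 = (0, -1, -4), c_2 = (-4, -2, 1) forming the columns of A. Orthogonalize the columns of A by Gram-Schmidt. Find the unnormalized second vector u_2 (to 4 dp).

c_1 = (0, -1, -4); ‖c_1‖ = 4.1231, so e_1 = (0.0000, -0.2425, -0.9701).
e_1·c_2 = 0.0000·(-4) + (-0.2425)·(-2) + (-0.9701)·1 = -0.4851.
u_2 = c_2 + 0.4851·e_1 = (-4.0000, -2.1176, 0.5294).

u_2 = (-4.0000, -2.1176, 0.5294)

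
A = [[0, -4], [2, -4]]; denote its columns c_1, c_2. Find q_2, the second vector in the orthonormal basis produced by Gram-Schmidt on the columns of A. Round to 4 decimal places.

q_2 = (-1.0000, 0.0000)

c_1 = (0, 2); ‖c_1‖ = 2.0000, so q_1 = (0.0000, 1.0000).
q_1·c_2 = 0.0000·(-4) + 1.0000·(-4) = -4.0000.
u_2 = c_2 + 4.0000·q_1 = (-4.0000, 0.0000).
‖u_2‖ = 4.0000, so q_2 = (-1.0000, 0.0000).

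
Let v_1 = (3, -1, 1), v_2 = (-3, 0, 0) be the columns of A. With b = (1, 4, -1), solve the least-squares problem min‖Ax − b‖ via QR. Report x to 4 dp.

x = (-2.5000, -2.8333)

e_1 = v_1/‖v_1‖ = (3, -1, 1)/3.3166 = (0.9045, -0.3015, 0.3015).
r_{12} = e_1·v_2 = -2.7136.
u_2 = v_2 + 2.7136·e_1 = (-0.5455, -0.8182, 0.8182).
‖u_2‖ = 1.2792, so e_2 = (-0.4264, -0.6396, 0.6396).
Qᵀb = (-0.6030, -3.6244).
Back-substitute: x_2 = -3.6244/1.2792 = -2.8333.
x_1 = (-0.6030 + 2.7136·(-2.8333))/3.3166 = -2.5000.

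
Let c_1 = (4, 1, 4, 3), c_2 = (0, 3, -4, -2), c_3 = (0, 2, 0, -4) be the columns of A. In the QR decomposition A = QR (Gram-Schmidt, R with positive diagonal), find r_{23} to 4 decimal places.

r_{23} = 2.0978

c_1 = (4, 1, 4, 3); ‖c_1‖ = 6.4807, so q_1 = (0.6172, 0.1543, 0.6172, 0.4629).
q_1·c_2 = 0.6172·0 + 0.1543·3 + 0.6172·(-4) + 0.4629·(-2) = -2.9318.
u_2 = c_2 + 2.9318·q_1 = (1.8095, 3.4524, -2.1905, -0.6429).
‖u_2‖ = 4.5172, so q_2 = (0.4006, 0.7643, -0.4849, -0.1423).
r_{23} = q_2·c_3 = 2.0978.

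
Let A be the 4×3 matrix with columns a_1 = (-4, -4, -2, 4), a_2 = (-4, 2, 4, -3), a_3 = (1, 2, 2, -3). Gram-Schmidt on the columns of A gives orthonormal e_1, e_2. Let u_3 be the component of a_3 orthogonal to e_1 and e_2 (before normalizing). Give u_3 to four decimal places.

u_3 = (0.0747, -0.4226, 0.0401, -0.3279)

a_1 = (-4, -4, -2, 4); ‖a_1‖ = 7.2111, so e_1 = (-0.5547, -0.5547, -0.2774, 0.5547).
e_1·a_2 = (-0.5547)·(-4) + (-0.5547)·2 + (-0.2774)·4 + 0.5547·(-3) = -1.6641.
u_2 = a_2 + 1.6641·e_1 = (-4.9231, 1.0769, 3.5385, -2.0769).
‖u_2‖ = 6.4985, so e_2 = (-0.7576, 0.1657, 0.5445, -0.3196).
e_1·a_3 = (-0.5547)·1 + (-0.5547)·2 + (-0.2774)·2 + 0.5547·(-3) = -3.8829; e_2·a_3 = (-0.7576)·1 + 0.1657·2 + 0.5445·2 + (-0.3196)·(-3) = 1.6217.
u_3 = a_3 + 3.8829·e_1 − 1.6217·e_2 = (0.0747, -0.4226, 0.0401, -0.3279).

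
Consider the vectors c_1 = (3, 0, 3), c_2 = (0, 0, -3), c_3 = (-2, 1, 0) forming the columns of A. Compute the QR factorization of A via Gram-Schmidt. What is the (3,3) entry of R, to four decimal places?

c_1 = (3, 0, 3); ‖c_1‖ = 4.2426, so e_1 = (0.7071, 0.0000, 0.7071).
e_1·c_2 = 0.7071·0 + 0.0000·0 + 0.7071·(-3) = -2.1213.
u_2 = c_2 + 2.1213·e_1 = (1.5000, 0.0000, -1.5000).
‖u_2‖ = 2.1213, so e_2 = (0.7071, 0.0000, -0.7071).
e_1·c_3 = 0.7071·(-2) + 0.0000·1 + 0.7071·0 = -1.4142; e_2·c_3 = 0.7071·(-2) + 0.0000·1 + (-0.7071)·0 = -1.4142.
u_3 = c_3 + 1.4142·e_1 + 1.4142·e_2 = (0.0000, 1.0000, 0.0000).
r_{33} = ‖u_3‖ = 1.0000.

r_{33} = 1.0000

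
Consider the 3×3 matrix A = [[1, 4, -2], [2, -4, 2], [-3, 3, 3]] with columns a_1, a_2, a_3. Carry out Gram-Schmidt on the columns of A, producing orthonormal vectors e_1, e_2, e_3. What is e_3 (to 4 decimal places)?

a_1 = (1, 2, -3); ‖a_1‖ = 3.7417, so e_1 = (0.2673, 0.5345, -0.8018).
e_1·a_2 = 0.2673·4 + 0.5345·(-4) + (-0.8018)·3 = -3.4744.
u_2 = a_2 + 3.4744·e_1 = (4.9286, -2.1429, 0.2143).
‖u_2‖ = 5.3785, so e_2 = (0.9163, -0.3984, 0.0398).
e_1·a_3 = 0.2673·(-2) + 0.5345·2 + (-0.8018)·3 = -1.8708; e_2·a_3 = 0.9163·(-2) + (-0.3984)·2 + 0.0398·3 = -2.5100.
u_3 = a_3 + 1.8708·e_1 + 2.5100·e_2 = (0.8000, 2.0000, 1.6000).
‖u_3‖ = 2.6833, so e_3 = (0.2981, 0.7454, 0.5963).

e_3 = (0.2981, 0.7454, 0.5963)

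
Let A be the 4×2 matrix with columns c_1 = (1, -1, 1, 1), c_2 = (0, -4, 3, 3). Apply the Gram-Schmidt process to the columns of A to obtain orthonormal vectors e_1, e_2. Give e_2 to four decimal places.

c_1 = (1, -1, 1, 1); ‖c_1‖ = 2.0000, so e_1 = (0.5000, -0.5000, 0.5000, 0.5000).
e_1·c_2 = 0.5000·0 + (-0.5000)·(-4) + 0.5000·3 + 0.5000·3 = 5.0000.
u_2 = c_2 − 5.0000·e_1 = (-2.5000, -1.5000, 0.5000, 0.5000).
‖u_2‖ = 3.0000, so e_2 = (-0.8333, -0.5000, 0.1667, 0.1667).

e_2 = (-0.8333, -0.5000, 0.1667, 0.1667)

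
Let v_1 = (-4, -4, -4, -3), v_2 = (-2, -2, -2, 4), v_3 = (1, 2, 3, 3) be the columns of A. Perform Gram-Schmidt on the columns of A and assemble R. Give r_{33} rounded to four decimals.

q_1 = v_1/‖v_1‖ = (-4, -4, -4, -3)/7.5498 = (-0.5298, -0.5298, -0.5298, -0.3974).
r_{12} = q_1·v_2 = 1.5894.
u_2 = v_2 − 1.5894·q_1 = (-1.1579, -1.1579, -1.1579, 4.6316).
‖u_2‖ = 5.0471, so q_2 = (-0.2294, -0.2294, -0.2294, 0.9177).
r_{13} = q_1·v_3 = -4.3710; r_{23} = q_2·v_3 = 1.3765.
u_3 = v_3 + 4.3710·q_1 − 1.3765·q_2 = (-1.0000, 0.0000, 1.0000, 0.0000).
r_{33} = ‖u_3‖ = 1.4142.

r_{33} = 1.4142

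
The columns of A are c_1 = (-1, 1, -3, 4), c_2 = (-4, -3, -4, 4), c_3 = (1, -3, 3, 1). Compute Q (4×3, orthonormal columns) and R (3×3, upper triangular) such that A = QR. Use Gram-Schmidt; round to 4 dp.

q_1 = c_1/‖c_1‖ = (-1, 1, -3, 4)/5.1962 = (-0.1925, 0.1925, -0.5774, 0.7698).
r_{12} = q_1·c_2 = 5.5811.
u_2 = c_2 − 5.5811·q_1 = (-2.9259, -4.0741, -0.7778, -0.2963).
‖u_2‖ = 5.0845, so q_2 = (-0.5755, -0.8013, -0.1530, -0.0583).
r_{13} = q_1·c_3 = -1.7321; r_{23} = q_2·c_3 = 1.3112.
u_3 = c_3 + 1.7321·q_1 − 1.3112·q_2 = (1.4212, -1.6160, 2.2006, 2.4097).
‖u_3‖ = 3.9091, so q_3 = (0.3636, -0.4134, 0.5629, 0.6164).

Q = [[-0.1925, -0.5755, 0.3636], [0.1925, -0.8013, -0.4134], [-0.5774, -0.1530, 0.5629], [0.7698, -0.0583, 0.6164]], R = [[5.1962, 5.5811, -1.7321], [0.0000, 5.0845, 1.3112], [0.0000, 0.0000, 3.9091]]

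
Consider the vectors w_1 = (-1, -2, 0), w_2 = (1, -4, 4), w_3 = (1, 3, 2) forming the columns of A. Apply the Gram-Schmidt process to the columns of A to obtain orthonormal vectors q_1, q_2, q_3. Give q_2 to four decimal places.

q_1 = w_1/‖w_1‖ = (-1, -2, 0)/2.2361 = (-0.4472, -0.8944, 0.0000).
r_{12} = q_1·w_2 = 3.1305.
u_2 = w_2 − 3.1305·q_1 = (2.4000, -1.2000, 4.0000).
‖u_2‖ = 4.8166, so q_2 = (0.4983, -0.2491, 0.8305).

q_2 = (0.4983, -0.2491, 0.8305)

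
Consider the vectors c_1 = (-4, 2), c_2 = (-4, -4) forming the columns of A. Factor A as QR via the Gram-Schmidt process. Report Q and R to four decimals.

Q = [[-0.8944, -0.4472], [0.4472, -0.8944]], R = [[4.4721, 1.7889], [0.0000, 5.3666]]

c_1 = (-4, 2); ‖c_1‖ = 4.4721, so e_1 = (-0.8944, 0.4472).
e_1·c_2 = (-0.8944)·(-4) + 0.4472·(-4) = 1.7889.
u_2 = c_2 − 1.7889·e_1 = (-2.4000, -4.8000).
‖u_2‖ = 5.3666, so e_2 = (-0.4472, -0.8944).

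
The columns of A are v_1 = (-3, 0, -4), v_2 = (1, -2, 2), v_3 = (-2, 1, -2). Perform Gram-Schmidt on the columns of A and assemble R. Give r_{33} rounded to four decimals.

r_{33} = 0.5883

e_1 = v_1/‖v_1‖ = (-3, 0, -4)/5.0000 = (-0.6000, 0.0000, -0.8000).
r_{12} = e_1·v_2 = -2.2000.
u_2 = v_2 + 2.2000·e_1 = (-0.3200, -2.0000, 0.2400).
‖u_2‖ = 2.0396, so e_2 = (-0.1569, -0.9806, 0.1177).
r_{13} = e_1·v_3 = 2.8000; r_{23} = e_2·v_3 = -0.9021.
u_3 = v_3 − 2.8000·e_1 + 0.9021·e_2 = (-0.4615, 0.1154, 0.3462).
r_{33} = ‖u_3‖ = 0.5883.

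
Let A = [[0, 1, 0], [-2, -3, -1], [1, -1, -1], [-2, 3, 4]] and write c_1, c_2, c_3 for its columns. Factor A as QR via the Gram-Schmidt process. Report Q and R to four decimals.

Q = [[0.0000, 0.2242, -0.8045], [-0.6667, -0.7225, -0.0940], [0.3333, -0.1993, 0.4815], [-0.6667, 0.6229, 0.3347]], R = [[3.0000, -0.3333, -2.3333], [0.0000, 4.4597, 3.4133], [0.0000, 0.0000, 0.9513]]

q_1 = c_1/‖c_1‖ = (0, -2, 1, -2)/3.0000 = (0.0000, -0.6667, 0.3333, -0.6667).
r_{12} = q_1·c_2 = -0.3333.
u_2 = c_2 + 0.3333·q_1 = (1.0000, -3.2222, -0.8889, 2.7778).
‖u_2‖ = 4.4597, so q_2 = (0.2242, -0.7225, -0.1993, 0.6229).
r_{13} = q_1·c_3 = -2.3333; r_{23} = q_2·c_3 = 3.4133.
u_3 = c_3 + 2.3333·q_1 − 3.4133·q_2 = (-0.7654, -0.0894, 0.4581, 0.3184).
‖u_3‖ = 0.9513, so q_3 = (-0.8045, -0.0940, 0.4815, 0.3347).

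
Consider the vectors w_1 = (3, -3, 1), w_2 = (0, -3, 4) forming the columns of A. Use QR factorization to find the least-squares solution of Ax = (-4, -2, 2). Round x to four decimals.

w_1 = (3, -3, 1); ‖w_1‖ = 4.3589, so q_1 = (0.6882, -0.6882, 0.2294).
q_1·w_2 = 0.6882·0 + (-0.6882)·(-3) + 0.2294·4 = 2.9824.
u_2 = w_2 − 2.9824·q_1 = (-2.0526, -0.9474, 3.3158).
‖u_2‖ = 4.0131, so q_2 = (-0.5115, -0.2361, 0.8262).
Qᵀb = (-0.9177, 4.1705).
Back-substitute: x_2 = 4.1705/4.0131 = 1.0392.
x_1 = (-0.9177 − 2.9824·1.0392)/4.3589 = -0.9216.

x = (-0.9216, 1.0392)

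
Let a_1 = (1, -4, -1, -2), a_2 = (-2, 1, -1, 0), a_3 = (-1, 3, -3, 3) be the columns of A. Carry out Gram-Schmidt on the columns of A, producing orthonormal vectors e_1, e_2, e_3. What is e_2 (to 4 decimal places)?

e_2 = (-0.8038, 0.0412, -0.5565, -0.2061)

a_1 = (1, -4, -1, -2); ‖a_1‖ = 4.6904, so e_1 = (0.2132, -0.8528, -0.2132, -0.4264).
e_1·a_2 = 0.2132·(-2) + (-0.8528)·1 + (-0.2132)·(-1) + (-0.4264)·0 = -1.0660.
u_2 = a_2 + 1.0660·e_1 = (-1.7727, 0.0909, -1.2273, -0.4545).
‖u_2‖ = 2.2054, so e_2 = (-0.8038, 0.0412, -0.5565, -0.2061).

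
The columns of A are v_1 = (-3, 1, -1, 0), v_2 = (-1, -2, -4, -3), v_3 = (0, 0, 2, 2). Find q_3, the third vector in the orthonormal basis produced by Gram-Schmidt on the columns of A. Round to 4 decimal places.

q_3 = (-0.3098, -0.8098, 0.1196, 0.4837)

v_1 = (-3, 1, -1, 0); ‖v_1‖ = 3.3166, so q_1 = (-0.9045, 0.3015, -0.3015, 0.0000).
q_1·v_2 = (-0.9045)·(-1) + 0.3015·(-2) + (-0.3015)·(-4) + 0.0000·(-3) = 1.5076.
u_2 = v_2 − 1.5076·q_1 = (0.3636, -2.4545, -3.5455, -3.0000).
‖u_2‖ = 5.2657, so q_2 = (0.0691, -0.4661, -0.6733, -0.5697).
q_1·v_3 = (-0.9045)·0 + 0.3015·0 + (-0.3015)·2 + 0.0000·2 = -0.6030; q_2·v_3 = 0.0691·0 + (-0.4661)·0 + (-0.6733)·2 + (-0.5697)·2 = -2.4861.
u_3 = v_3 + 0.6030·q_1 + 2.4861·q_2 = (-0.3738, -0.9770, 0.1443, 0.5836).
‖u_3‖ = 1.2065, so q_3 = (-0.3098, -0.8098, 0.1196, 0.4837).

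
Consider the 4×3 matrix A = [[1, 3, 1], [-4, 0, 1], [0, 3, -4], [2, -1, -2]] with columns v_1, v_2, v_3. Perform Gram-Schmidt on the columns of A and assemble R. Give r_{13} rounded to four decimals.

r_{13} = -1.5275

v_1 = (1, -4, 0, 2); ‖v_1‖ = 4.5826, so e_1 = (0.2182, -0.8729, 0.0000, 0.4364).
r_{13} = e_1·v_3 = -1.5275.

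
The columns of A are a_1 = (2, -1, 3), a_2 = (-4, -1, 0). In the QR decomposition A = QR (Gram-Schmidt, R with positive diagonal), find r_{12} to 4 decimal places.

e_1 = a_1/‖a_1‖ = (2, -1, 3)/3.7417 = (0.5345, -0.2673, 0.8018).
r_{12} = e_1·a_2 = -1.8708.

r_{12} = -1.8708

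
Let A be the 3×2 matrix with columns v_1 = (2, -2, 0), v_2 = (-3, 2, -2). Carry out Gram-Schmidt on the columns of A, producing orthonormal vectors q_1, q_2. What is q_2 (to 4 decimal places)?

v_1 = (2, -2, 0); ‖v_1‖ = 2.8284, so q_1 = (0.7071, -0.7071, 0.0000).
q_1·v_2 = 0.7071·(-3) + (-0.7071)·2 + 0.0000·(-2) = -3.5355.
u_2 = v_2 + 3.5355·q_1 = (-0.5000, -0.5000, -2.0000).
‖u_2‖ = 2.1213, so q_2 = (-0.2357, -0.2357, -0.9428).

q_2 = (-0.2357, -0.2357, -0.9428)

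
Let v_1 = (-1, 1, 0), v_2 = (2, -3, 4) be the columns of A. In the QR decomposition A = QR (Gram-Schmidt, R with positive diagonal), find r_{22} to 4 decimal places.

r_{22} = 4.0620

e_1 = v_1/‖v_1‖ = (-1, 1, 0)/1.4142 = (-0.7071, 0.7071, 0.0000).
r_{12} = e_1·v_2 = -3.5355.
u_2 = v_2 + 3.5355·e_1 = (-0.5000, -0.5000, 4.0000).
r_{22} = ‖u_2‖ = 4.0620.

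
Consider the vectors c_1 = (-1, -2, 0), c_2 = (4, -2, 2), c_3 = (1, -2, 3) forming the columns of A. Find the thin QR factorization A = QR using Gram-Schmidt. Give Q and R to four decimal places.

c_1 = (-1, -2, 0); ‖c_1‖ = 2.2361, so e_1 = (-0.4472, -0.8944, 0.0000).
e_1·c_2 = (-0.4472)·4 + (-0.8944)·(-2) + 0.0000·2 = 0.0000.
u_2 = c_2 + 0.0000·e_1 = (4.0000, -2.0000, 2.0000).
‖u_2‖ = 4.8990, so e_2 = (0.8165, -0.4082, 0.4082).
e_1·c_3 = (-0.4472)·1 + (-0.8944)·(-2) + 0.0000·3 = 1.3416; e_2·c_3 = 0.8165·1 + (-0.4082)·(-2) + 0.4082·3 = 2.8577.
u_3 = c_3 − 1.3416·e_1 − 2.8577·e_2 = (-0.7333, 0.3667, 1.8333).
‖u_3‖ = 2.0083, so e_3 = (-0.3651, 0.1826, 0.9129).

Q = [[-0.4472, 0.8165, -0.3651], [-0.8944, -0.4082, 0.1826], [0.0000, 0.4082, 0.9129]], R = [[2.2361, 0.0000, 1.3416], [0.0000, 4.8990, 2.8577], [0.0000, 0.0000, 2.0083]]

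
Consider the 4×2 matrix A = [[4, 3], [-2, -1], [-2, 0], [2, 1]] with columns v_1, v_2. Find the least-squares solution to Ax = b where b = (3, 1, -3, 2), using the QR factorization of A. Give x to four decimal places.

v_1 = (4, -2, -2, 2); ‖v_1‖ = 5.2915, so e_1 = (0.7559, -0.3780, -0.3780, 0.3780).
e_1·v_2 = 0.7559·3 + (-0.3780)·(-1) + (-0.3780)·0 + 0.3780·1 = 3.0237.
u_2 = v_2 − 3.0237·e_1 = (0.7143, 0.1429, 1.1429, -0.1429).
‖u_2‖ = 1.3628, so e_2 = (0.5241, 0.1048, 0.8386, -0.1048).
Qᵀb = (3.7796, -1.0483).
Back-substitute: x_2 = -1.0483/1.3628 = -0.7692.
x_1 = (3.7796 − 3.0237·(-0.7692))/5.2915 = 1.1538.

x = (1.1538, -0.7692)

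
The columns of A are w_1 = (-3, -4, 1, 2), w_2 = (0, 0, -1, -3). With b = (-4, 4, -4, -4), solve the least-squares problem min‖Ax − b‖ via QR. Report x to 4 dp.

q_1 = w_1/‖w_1‖ = (-3, -4, 1, 2)/5.4772 = (-0.5477, -0.7303, 0.1826, 0.3651).
r_{12} = q_1·w_2 = -1.2780.
u_2 = w_2 + 1.2780·q_1 = (-0.7000, -0.9333, -0.7667, -2.5333).
‖u_2‖ = 2.8925, so q_2 = (-0.2420, -0.3227, -0.2651, -0.8758).
Qᵀb = (-2.9212, 4.2408).
Back-substitute: x_2 = 4.2408/2.8925 = 1.4661.
x_1 = (-2.9212 + 1.2780·1.4661)/5.4772 = -0.1912.

x = (-0.1912, 1.4661)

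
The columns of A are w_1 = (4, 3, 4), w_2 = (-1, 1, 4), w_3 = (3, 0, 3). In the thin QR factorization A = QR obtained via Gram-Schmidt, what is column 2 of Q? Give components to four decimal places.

q_2 = (-0.6964, -0.0276, 0.7171)

w_1 = (4, 3, 4); ‖w_1‖ = 6.4031, so q_1 = (0.6247, 0.4685, 0.6247).
q_1·w_2 = 0.6247·(-1) + 0.4685·1 + 0.6247·4 = 2.3426.
u_2 = w_2 − 2.3426·q_1 = (-2.4634, -0.0976, 2.5366).
‖u_2‖ = 3.5373, so q_2 = (-0.6964, -0.0276, 0.7171).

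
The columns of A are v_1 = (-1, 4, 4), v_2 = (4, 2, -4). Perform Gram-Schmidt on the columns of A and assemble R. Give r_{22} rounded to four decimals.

r_{22} = 5.6246

v_1 = (-1, 4, 4); ‖v_1‖ = 5.7446, so q_1 = (-0.1741, 0.6963, 0.6963).
q_1·v_2 = (-0.1741)·4 + 0.6963·2 + 0.6963·(-4) = -2.0889.
u_2 = v_2 + 2.0889·q_1 = (3.6364, 3.4545, -2.5455).
r_{22} = ‖u_2‖ = 5.6246.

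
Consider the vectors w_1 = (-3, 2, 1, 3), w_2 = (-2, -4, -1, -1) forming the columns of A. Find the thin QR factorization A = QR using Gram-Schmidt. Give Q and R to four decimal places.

e_1 = w_1/‖w_1‖ = (-3, 2, 1, 3)/4.7958 = (-0.6255, 0.4170, 0.2085, 0.6255).
r_{12} = e_1·w_2 = -1.2511.
u_2 = w_2 + 1.2511·e_1 = (-2.7826, -3.4783, -0.7391, -0.2174).
‖u_2‖ = 4.5205, so e_2 = (-0.6156, -0.7694, -0.1635, -0.0481).

Q = [[-0.6255, -0.6156], [0.4170, -0.7694], [0.2085, -0.1635], [0.6255, -0.0481]], R = [[4.7958, -1.2511], [0.0000, 4.5205]]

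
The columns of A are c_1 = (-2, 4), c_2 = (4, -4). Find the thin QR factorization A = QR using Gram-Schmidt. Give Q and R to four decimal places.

c_1 = (-2, 4); ‖c_1‖ = 4.4721, so e_1 = (-0.4472, 0.8944).
e_1·c_2 = (-0.4472)·4 + 0.8944·(-4) = -5.3666.
u_2 = c_2 + 5.3666·e_1 = (1.6000, 0.8000).
‖u_2‖ = 1.7889, so e_2 = (0.8944, 0.4472).

Q = [[-0.4472, 0.8944], [0.8944, 0.4472]], R = [[4.4721, -5.3666], [0.0000, 1.7889]]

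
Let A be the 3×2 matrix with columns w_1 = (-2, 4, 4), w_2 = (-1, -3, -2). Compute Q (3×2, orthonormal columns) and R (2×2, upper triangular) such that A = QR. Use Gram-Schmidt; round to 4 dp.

Q = [[-0.3333, -0.8944], [0.6667, -0.4472], [0.6667, 0.0000]], R = [[6.0000, -3.0000], [0.0000, 2.2361]]

w_1 = (-2, 4, 4); ‖w_1‖ = 6.0000, so q_1 = (-0.3333, 0.6667, 0.6667).
q_1·w_2 = (-0.3333)·(-1) + 0.6667·(-3) + 0.6667·(-2) = -3.0000.
u_2 = w_2 + 3.0000·q_1 = (-2.0000, -1.0000, 0.0000).
‖u_2‖ = 2.2361, so q_2 = (-0.8944, -0.4472, 0.0000).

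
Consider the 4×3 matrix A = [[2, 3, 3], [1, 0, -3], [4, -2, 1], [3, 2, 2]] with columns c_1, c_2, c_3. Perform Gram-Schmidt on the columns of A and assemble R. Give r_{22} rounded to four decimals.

c_1 = (2, 1, 4, 3); ‖c_1‖ = 5.4772, so e_1 = (0.3651, 0.1826, 0.7303, 0.5477).
e_1·c_2 = 0.3651·3 + 0.1826·0 + 0.7303·(-2) + 0.5477·2 = 0.7303.
u_2 = c_2 − 0.7303·e_1 = (2.7333, -0.1333, -2.5333, 1.6000).
r_{22} = ‖u_2‖ = 4.0579.

r_{22} = 4.0579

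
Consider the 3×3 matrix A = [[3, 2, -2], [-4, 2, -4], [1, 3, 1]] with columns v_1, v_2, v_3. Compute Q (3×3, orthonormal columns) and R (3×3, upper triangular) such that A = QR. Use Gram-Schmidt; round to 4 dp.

Q = [[0.5883, 0.4576, -0.6667], [-0.7845, 0.5230, -0.3333], [0.1961, 0.7191, 0.6667]], R = [[5.0990, 0.1961, 2.1573], [0.0000, 4.1184, -2.2880], [0.0000, 0.0000, 3.3333]]

v_1 = (3, -4, 1); ‖v_1‖ = 5.0990, so e_1 = (0.5883, -0.7845, 0.1961).
e_1·v_2 = 0.5883·2 + (-0.7845)·2 + 0.1961·3 = 0.1961.
u_2 = v_2 − 0.1961·e_1 = (1.8846, 2.1538, 2.9615).
‖u_2‖ = 4.1184, so e_2 = (0.4576, 0.5230, 0.7191).
e_1·v_3 = 0.5883·(-2) + (-0.7845)·(-4) + 0.1961·1 = 2.1573; e_2·v_3 = 0.4576·(-2) + 0.5230·(-4) + 0.7191·1 = -2.2880.
u_3 = v_3 − 2.1573·e_1 + 2.2880·e_2 = (-2.2222, -1.1111, 2.2222).
‖u_3‖ = 3.3333, so e_3 = (-0.6667, -0.3333, 0.6667).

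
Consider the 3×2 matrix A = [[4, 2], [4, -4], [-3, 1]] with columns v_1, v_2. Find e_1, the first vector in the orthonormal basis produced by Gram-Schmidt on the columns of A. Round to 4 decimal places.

v_1 = (4, 4, -3); ‖v_1‖ = 6.4031, so e_1 = (0.6247, 0.6247, -0.4685).

e_1 = (0.6247, 0.6247, -0.4685)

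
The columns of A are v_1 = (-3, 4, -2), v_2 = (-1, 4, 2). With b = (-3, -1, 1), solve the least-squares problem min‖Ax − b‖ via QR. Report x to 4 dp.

x = (0.1250, -0.0417)

v_1 = (-3, 4, -2); ‖v_1‖ = 5.3852, so q_1 = (-0.5571, 0.7428, -0.3714).
q_1·v_2 = (-0.5571)·(-1) + 0.7428·4 + (-0.3714)·2 = 2.7854.
u_2 = v_2 − 2.7854·q_1 = (0.5517, 1.9310, 3.0345).
‖u_2‖ = 3.6389, so q_2 = (0.1516, 0.5307, 0.8339).
Qᵀb = (0.5571, -0.1516).
Back-substitute: x_2 = -0.1516/3.6389 = -0.0417.
x_1 = (0.5571 − 2.7854·(-0.0417))/5.3852 = 0.1250.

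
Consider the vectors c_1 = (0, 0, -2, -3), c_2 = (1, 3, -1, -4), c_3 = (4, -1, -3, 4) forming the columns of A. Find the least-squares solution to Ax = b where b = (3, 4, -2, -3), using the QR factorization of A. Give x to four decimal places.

x = (-0.3706, 1.4477, 0.4083)

e_1 = c_1/‖c_1‖ = (0, 0, -2, -3)/3.6056 = (0.0000, 0.0000, -0.5547, -0.8321).
r_{12} = e_1·c_2 = 3.8829.
u_2 = c_2 − 3.8829·e_1 = (1.0000, 3.0000, 1.1538, -0.7692).
‖u_2‖ = 3.4530, so e_2 = (0.2896, 0.8688, 0.3342, -0.2228).
r_{13} = e_1·c_3 = -1.6641; r_{23} = e_2·c_3 = -1.6040.
u_3 = c_3 + 1.6641·e_1 + 1.6040·e_2 = (4.4645, 0.3935, -3.3871, 2.2581).
‖u_3‖ = 6.0546, so e_3 = (0.7374, 0.0650, -0.5594, 0.3730).
Qᵀb = (3.6056, 4.3441, 2.4721).
Back-substitute: x_3 = 2.4721/6.0546 = 0.4083.
x_2 = (4.3441 + 1.6040·0.4083)/3.4530 = 1.4477.
x_1 = (3.6056 − 3.8829·1.4477 + 1.6641·0.4083)/3.6056 = -0.3706.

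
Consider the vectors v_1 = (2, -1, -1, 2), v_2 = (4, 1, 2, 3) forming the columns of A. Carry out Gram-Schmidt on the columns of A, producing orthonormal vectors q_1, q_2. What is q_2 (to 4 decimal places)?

q_2 = (0.4254, 0.4964, 0.7327, 0.1891)

v_1 = (2, -1, -1, 2); ‖v_1‖ = 3.1623, so q_1 = (0.6325, -0.3162, -0.3162, 0.6325).
q_1·v_2 = 0.6325·4 + (-0.3162)·1 + (-0.3162)·2 + 0.6325·3 = 3.4785.
u_2 = v_2 − 3.4785·q_1 = (1.8000, 2.1000, 3.1000, 0.8000).
‖u_2‖ = 4.2308, so q_2 = (0.4254, 0.4964, 0.7327, 0.1891).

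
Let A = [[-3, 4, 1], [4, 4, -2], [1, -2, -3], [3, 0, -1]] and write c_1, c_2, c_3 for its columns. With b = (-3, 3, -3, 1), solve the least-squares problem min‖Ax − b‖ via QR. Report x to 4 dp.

x = (1.2569, 0.0216, 1.3549)

e_1 = c_1/‖c_1‖ = (-3, 4, 1, 3)/5.9161 = (-0.5071, 0.6761, 0.1690, 0.5071).
r_{12} = e_1·c_2 = 0.3381.
u_2 = c_2 − 0.3381·e_1 = (4.1714, 3.7714, -2.0571, -0.1714).
‖u_2‖ = 5.9905, so e_2 = (0.6963, 0.6296, -0.3434, -0.0286).
r_{13} = e_1·c_3 = -2.8735; r_{23} = e_2·c_3 = 0.4960.
u_3 = c_3 + 2.8735·e_1 − 0.4960·e_2 = (-0.8025, -0.3694, -2.3439, 0.4713).
‖u_3‖ = 2.5489, so e_3 = (-0.3149, -0.1449, -0.9196, 0.1849).
Qᵀb = (3.5496, 0.8013, 3.4535).
Back-substitute: x_3 = 3.4535/2.5489 = 1.3549.
x_2 = (0.8013 − 0.4960·1.3549)/5.9905 = 0.0216.
x_1 = (3.5496 − 0.3381·0.0216 + 2.8735·1.3549)/5.9161 = 1.2569.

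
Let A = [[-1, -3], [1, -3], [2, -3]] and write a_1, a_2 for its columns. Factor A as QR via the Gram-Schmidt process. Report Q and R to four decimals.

a_1 = (-1, 1, 2); ‖a_1‖ = 2.4495, so q_1 = (-0.4082, 0.4082, 0.8165).
q_1·a_2 = (-0.4082)·(-3) + 0.4082·(-3) + 0.8165·(-3) = -2.4495.
u_2 = a_2 + 2.4495·q_1 = (-4.0000, -2.0000, -1.0000).
‖u_2‖ = 4.5826, so q_2 = (-0.8729, -0.4364, -0.2182).

Q = [[-0.4082, -0.8729], [0.4082, -0.4364], [0.8165, -0.2182]], R = [[2.4495, -2.4495], [0.0000, 4.5826]]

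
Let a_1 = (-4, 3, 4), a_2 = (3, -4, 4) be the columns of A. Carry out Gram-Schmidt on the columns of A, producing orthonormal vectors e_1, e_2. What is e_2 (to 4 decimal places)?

e_2 = (0.3534, -0.5437, 0.7612)

e_1 = a_1/‖a_1‖ = (-4, 3, 4)/6.4031 = (-0.6247, 0.4685, 0.6247).
r_{12} = e_1·a_2 = -1.2494.
u_2 = a_2 + 1.2494·e_1 = (2.2195, -3.4146, 4.7805).
‖u_2‖ = 6.2800, so e_2 = (0.3534, -0.5437, 0.7612).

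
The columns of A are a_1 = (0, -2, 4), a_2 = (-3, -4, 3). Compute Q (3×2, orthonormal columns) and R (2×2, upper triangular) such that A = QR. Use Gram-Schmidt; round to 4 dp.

Q = [[0.0000, -0.8018], [-0.4472, -0.5345], [0.8944, -0.2673]], R = [[4.4721, 4.4721], [0.0000, 3.7417]]

a_1 = (0, -2, 4); ‖a_1‖ = 4.4721, so e_1 = (0.0000, -0.4472, 0.8944).
e_1·a_2 = 0.0000·(-3) + (-0.4472)·(-4) + 0.8944·3 = 4.4721.
u_2 = a_2 − 4.4721·e_1 = (-3.0000, -2.0000, -1.0000).
‖u_2‖ = 3.7417, so e_2 = (-0.8018, -0.5345, -0.2673).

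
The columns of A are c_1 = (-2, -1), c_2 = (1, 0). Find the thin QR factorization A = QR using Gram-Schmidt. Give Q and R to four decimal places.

q_1 = c_1/‖c_1‖ = (-2, -1)/2.2361 = (-0.8944, -0.4472).
r_{12} = q_1·c_2 = -0.8944.
u_2 = c_2 + 0.8944·q_1 = (0.2000, -0.4000).
‖u_2‖ = 0.4472, so q_2 = (0.4472, -0.8944).

Q = [[-0.8944, 0.4472], [-0.4472, -0.8944]], R = [[2.2361, -0.8944], [0.0000, 0.4472]]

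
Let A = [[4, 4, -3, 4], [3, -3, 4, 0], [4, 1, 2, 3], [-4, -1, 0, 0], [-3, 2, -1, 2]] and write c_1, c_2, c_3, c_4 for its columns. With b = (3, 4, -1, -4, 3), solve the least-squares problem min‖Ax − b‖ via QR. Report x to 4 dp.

x = (0.2932, 0.1946, 0.1644, 0.1858)

c_1 = (4, 3, 4, -4, -3); ‖c_1‖ = 8.1240, so e_1 = (0.4924, 0.3693, 0.4924, -0.4924, -0.3693).
e_1·c_2 = 0.4924·4 + 0.3693·(-3) + 0.4924·1 + (-0.4924)·(-1) + (-0.3693)·2 = 1.1078.
u_2 = c_2 − 1.1078·e_1 = (3.4545, -3.4091, 0.4545, -0.4545, 2.4091).
‖u_2‖ = 5.4564, so e_2 = (0.6331, -0.6248, 0.0833, -0.0833, 0.4415).
e_1·c_3 = 0.4924·(-3) + 0.3693·4 + 0.4924·2 + (-0.4924)·0 + (-0.3693)·(-1) = 1.3540; e_2·c_3 = 0.6331·(-3) + (-0.6248)·4 + 0.0833·2 + (-0.0833)·0 + 0.4415·(-1) = -4.6734.
u_3 = c_3 − 1.3540·e_1 + 4.6734·e_2 = (-0.7079, 0.5802, 1.7226, 0.2774, 1.5634).
‖u_3‖ = 2.5152, so e_3 = (-0.2814, 0.2307, 0.6849, 0.1103, 0.6216).
e_1·c_4 = 0.4924·4 + 0.3693·0 + 0.4924·3 + (-0.4924)·0 + (-0.3693)·2 = 2.7080; e_2·c_4 = 0.6331·4 + (-0.6248)·0 + 0.0833·3 + (-0.0833)·0 + 0.4415·2 = 3.6654; e_3·c_4 = (-0.2814)·4 + 0.2307·0 + 0.6849·3 + 0.1103·0 + 0.6216·2 = 2.1720.
u_4 = c_4 − 2.7080·e_1 − 3.6654·e_2 − 2.1720·e_3 = (0.9574, 0.7891, -0.1263, 1.3992, 0.0316).
‖u_4‖ = 1.8745, so e_4 = (0.5107, 0.4209, -0.0674, 0.7464, 0.0169).
Qᵀb = (3.3235, 0.9747, 0.8170, 0.3483).
Back-substitute: x_4 = 0.3483/1.8745 = 0.1858.
x_3 = (0.8170 − 2.1720·0.1858)/2.5152 = 0.1644.
x_2 = (0.9747 + 4.6734·0.1644 − 3.6654·0.1858)/5.4564 = 0.1946.
x_1 = (3.3235 − 1.1078·0.1946 − 1.3540·0.1644 − 2.7080·0.1858)/8.1240 = 0.2932.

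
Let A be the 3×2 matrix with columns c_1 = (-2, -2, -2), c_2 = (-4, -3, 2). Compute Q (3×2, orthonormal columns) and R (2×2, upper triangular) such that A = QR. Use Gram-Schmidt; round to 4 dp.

Q = [[-0.5774, -0.5133], [-0.5774, -0.2933], [-0.5774, 0.8066]], R = [[3.4641, 2.8868], [0.0000, 4.5461]]

c_1 = (-2, -2, -2); ‖c_1‖ = 3.4641, so e_1 = (-0.5774, -0.5774, -0.5774).
e_1·c_2 = (-0.5774)·(-4) + (-0.5774)·(-3) + (-0.5774)·2 = 2.8868.
u_2 = c_2 − 2.8868·e_1 = (-2.3333, -1.3333, 3.6667).
‖u_2‖ = 4.5461, so e_2 = (-0.5133, -0.2933, 0.8066).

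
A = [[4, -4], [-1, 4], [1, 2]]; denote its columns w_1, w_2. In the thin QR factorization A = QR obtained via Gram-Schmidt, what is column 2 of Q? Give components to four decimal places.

q_1 = w_1/‖w_1‖ = (4, -1, 1)/4.2426 = (0.9428, -0.2357, 0.2357).
r_{12} = q_1·w_2 = -4.2426.
u_2 = w_2 + 4.2426·q_1 = (0.0000, 3.0000, 3.0000).
‖u_2‖ = 4.2426, so q_2 = (0.0000, 0.7071, 0.7071).

q_2 = (0.0000, 0.7071, 0.7071)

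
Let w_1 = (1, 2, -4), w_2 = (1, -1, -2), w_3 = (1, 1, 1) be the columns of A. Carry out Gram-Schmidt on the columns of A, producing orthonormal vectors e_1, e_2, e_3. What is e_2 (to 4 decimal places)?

e_2 = (0.3482, -0.8704, -0.3482)

e_1 = w_1/‖w_1‖ = (1, 2, -4)/4.5826 = (0.2182, 0.4364, -0.8729).
r_{12} = e_1·w_2 = 1.5275.
u_2 = w_2 − 1.5275·e_1 = (0.6667, -1.6667, -0.6667).
‖u_2‖ = 1.9149, so e_2 = (0.3482, -0.8704, -0.3482).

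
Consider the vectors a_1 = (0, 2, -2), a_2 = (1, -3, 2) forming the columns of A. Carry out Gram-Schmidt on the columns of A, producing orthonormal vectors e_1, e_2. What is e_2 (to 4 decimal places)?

e_2 = (0.8165, -0.4082, -0.4082)

a_1 = (0, 2, -2); ‖a_1‖ = 2.8284, so e_1 = (0.0000, 0.7071, -0.7071).
e_1·a_2 = 0.0000·1 + 0.7071·(-3) + (-0.7071)·2 = -3.5355.
u_2 = a_2 + 3.5355·e_1 = (1.0000, -0.5000, -0.5000).
‖u_2‖ = 1.2247, so e_2 = (0.8165, -0.4082, -0.4082).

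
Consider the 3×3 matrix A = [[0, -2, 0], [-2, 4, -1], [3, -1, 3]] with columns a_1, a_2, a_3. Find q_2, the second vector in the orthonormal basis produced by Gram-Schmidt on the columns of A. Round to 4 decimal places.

a_1 = (0, -2, 3); ‖a_1‖ = 3.6056, so q_1 = (0.0000, -0.5547, 0.8321).
q_1·a_2 = 0.0000·(-2) + (-0.5547)·4 + 0.8321·(-1) = -3.0509.
u_2 = a_2 + 3.0509·q_1 = (-2.0000, 2.3077, 1.5385).
‖u_2‖ = 3.4194, so q_2 = (-0.5849, 0.6749, 0.4499).

q_2 = (-0.5849, 0.6749, 0.4499)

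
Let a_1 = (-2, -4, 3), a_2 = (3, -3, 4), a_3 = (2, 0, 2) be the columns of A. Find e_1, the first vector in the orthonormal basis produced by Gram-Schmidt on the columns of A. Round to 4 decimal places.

e_1 = (-0.3714, -0.7428, 0.5571)

a_1 = (-2, -4, 3); ‖a_1‖ = 5.3852, so e_1 = (-0.3714, -0.7428, 0.5571).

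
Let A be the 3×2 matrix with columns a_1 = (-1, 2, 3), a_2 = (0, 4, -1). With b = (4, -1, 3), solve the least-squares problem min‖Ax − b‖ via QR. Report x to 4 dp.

q_1 = a_1/‖a_1‖ = (-1, 2, 3)/3.7417 = (-0.2673, 0.5345, 0.8018).
r_{12} = q_1·a_2 = 1.3363.
u_2 = a_2 − 1.3363·q_1 = (0.3571, 3.2857, -2.0714).
‖u_2‖ = 3.9005, so q_2 = (0.0916, 0.8424, -0.5311).
Qᵀb = (0.8018, -2.0693).
Back-substitute: x_2 = -2.0693/3.9005 = -0.5305.
x_1 = (0.8018 − 1.3363·(-0.5305))/3.7417 = 0.4038.

x = (0.4038, -0.5305)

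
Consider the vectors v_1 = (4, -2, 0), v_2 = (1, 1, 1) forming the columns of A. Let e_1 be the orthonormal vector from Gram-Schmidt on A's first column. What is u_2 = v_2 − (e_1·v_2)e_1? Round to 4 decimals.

u_2 = (0.6000, 1.2000, 1.0000)

v_1 = (4, -2, 0); ‖v_1‖ = 4.4721, so e_1 = (0.8944, -0.4472, 0.0000).
e_1·v_2 = 0.8944·1 + (-0.4472)·1 + 0.0000·1 = 0.4472.
u_2 = v_2 − 0.4472·e_1 = (0.6000, 1.2000, 1.0000).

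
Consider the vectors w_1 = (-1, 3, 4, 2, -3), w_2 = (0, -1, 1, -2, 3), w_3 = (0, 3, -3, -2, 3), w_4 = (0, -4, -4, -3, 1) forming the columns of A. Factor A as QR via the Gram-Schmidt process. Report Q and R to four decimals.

w_1 = (-1, 3, 4, 2, -3); ‖w_1‖ = 6.2450, so e_1 = (-0.1601, 0.4804, 0.6405, 0.3203, -0.4804).
e_1·w_2 = (-0.1601)·0 + 0.4804·(-1) + 0.6405·1 + 0.3203·(-2) + (-0.4804)·3 = -1.9215.
u_2 = w_2 + 1.9215·e_1 = (-0.3077, -0.0769, 2.2308, -1.3846, 2.0769).
‖u_2‖ = 3.3627, so e_2 = (-0.0915, -0.0229, 0.6634, -0.4118, 0.6176).
e_1·w_3 = (-0.1601)·0 + 0.4804·3 + 0.6405·(-3) + 0.3203·(-2) + (-0.4804)·3 = -2.5621; e_2·w_3 = (-0.0915)·0 + (-0.0229)·3 + 0.6634·(-3) + (-0.4118)·(-2) + 0.6176·3 = 0.6176.
u_3 = w_3 + 2.5621·e_1 − 0.6176·e_2 = (-0.3537, 4.2449, -1.7687, -0.9252, 1.3878).
‖u_3‖ = 4.9045, so e_3 = (-0.0721, 0.8655, -0.3606, -0.1886, 0.2830).
e_1·w_4 = (-0.1601)·0 + 0.4804·(-4) + 0.6405·(-4) + 0.3203·(-3) + (-0.4804)·1 = -5.9247; e_2·w_4 = (-0.0915)·0 + (-0.0229)·(-4) + 0.6634·(-4) + (-0.4118)·(-3) + 0.6176·1 = -0.7091; e_3·w_4 = (-0.0721)·0 + 0.8655·(-4) + (-0.3606)·(-4) + (-0.1886)·(-3) + 0.2830·1 = -1.1707.
u_4 = w_4 + 5.9247·e_1 + 0.7091·e_2 + 1.1707·e_3 = (-1.0980, -0.1569, -0.1569, -1.6154, -1.0769).
‖u_4‖ = 2.2415, so e_4 = (-0.4899, -0.0700, -0.0700, -0.7207, -0.4805).

Q = [[-0.1601, -0.0915, -0.0721, -0.4899], [0.4804, -0.0229, 0.8655, -0.0700], [0.6405, 0.6634, -0.3606, -0.0700], [0.3203, -0.4118, -0.1886, -0.7207], [-0.4804, 0.6176, 0.2830, -0.4805]], R = [[6.2450, -1.9215, -2.5621, -5.9247], [0.0000, 3.3627, 0.6176, -0.7091], [0.0000, 0.0000, 4.9045, -1.1707], [0.0000, 0.0000, 0.0000, 2.2415]]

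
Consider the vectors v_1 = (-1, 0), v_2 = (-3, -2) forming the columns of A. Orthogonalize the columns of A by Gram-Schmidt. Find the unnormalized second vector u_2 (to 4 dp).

u_2 = (0.0000, -2.0000)

q_1 = v_1/‖v_1‖ = (-1, 0)/1.0000 = (-1.0000, 0.0000).
r_{12} = q_1·v_2 = 3.0000.
u_2 = v_2 − 3.0000·q_1 = (0.0000, -2.0000).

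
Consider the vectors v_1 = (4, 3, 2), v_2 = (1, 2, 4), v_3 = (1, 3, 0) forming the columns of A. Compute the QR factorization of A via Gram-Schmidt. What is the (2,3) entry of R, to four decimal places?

v_1 = (4, 3, 2); ‖v_1‖ = 5.3852, so e_1 = (0.7428, 0.5571, 0.3714).
e_1·v_2 = 0.7428·1 + 0.5571·2 + 0.3714·4 = 3.3425.
u_2 = v_2 − 3.3425·e_1 = (-1.4828, 0.1379, 2.7586).
‖u_2‖ = 3.1349, so e_2 = (-0.4730, 0.0440, 0.8800).
r_{23} = e_2·v_3 = -0.3410.

r_{23} = -0.3410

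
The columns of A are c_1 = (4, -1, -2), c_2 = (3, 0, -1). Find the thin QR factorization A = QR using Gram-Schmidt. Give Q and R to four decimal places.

c_1 = (4, -1, -2); ‖c_1‖ = 4.5826, so e_1 = (0.8729, -0.2182, -0.4364).
e_1·c_2 = 0.8729·3 + (-0.2182)·0 + (-0.4364)·(-1) = 3.0551.
u_2 = c_2 − 3.0551·e_1 = (0.3333, 0.6667, 0.3333).
‖u_2‖ = 0.8165, so e_2 = (0.4082, 0.8165, 0.4082).

Q = [[0.8729, 0.4082], [-0.2182, 0.8165], [-0.4364, 0.4082]], R = [[4.5826, 3.0551], [0.0000, 0.8165]]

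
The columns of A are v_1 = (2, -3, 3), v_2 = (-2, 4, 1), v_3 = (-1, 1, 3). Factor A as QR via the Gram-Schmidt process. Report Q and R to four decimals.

Q = [[0.4264, -0.2242, -0.8763], [-0.6396, 0.6103, -0.4674], [0.6396, 0.7598, 0.1168]], R = [[4.6904, -2.7716, 0.8528], [0.0000, 3.6494, 3.1138], [0.0000, 0.0000, 0.7595]]

q_1 = v_1/‖v_1‖ = (2, -3, 3)/4.6904 = (0.4264, -0.6396, 0.6396).
r_{12} = q_1·v_2 = -2.7716.
u_2 = v_2 + 2.7716·q_1 = (-0.8182, 2.2273, 2.7727).
‖u_2‖ = 3.6494, so q_2 = (-0.2242, 0.6103, 0.7598).
r_{13} = q_1·v_3 = 0.8528; r_{23} = q_2·v_3 = 3.1138.
u_3 = v_3 − 0.8528·q_1 − 3.1138·q_2 = (-0.6655, -0.3549, 0.0887).
‖u_3‖ = 0.7595, so q_3 = (-0.8763, -0.4674, 0.1168).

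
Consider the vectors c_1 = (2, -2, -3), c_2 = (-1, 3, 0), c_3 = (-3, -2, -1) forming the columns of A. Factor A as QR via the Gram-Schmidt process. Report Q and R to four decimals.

Q = [[0.4851, -0.0236, -0.8742], [-0.4851, 0.8245, -0.2914], [-0.7276, -0.5654, -0.3885]], R = [[4.1231, -1.9403, 0.2425], [0.0000, 2.4971, -1.0130], [0.0000, 0.0000, 3.5938]]

q_1 = c_1/‖c_1‖ = (2, -2, -3)/4.1231 = (0.4851, -0.4851, -0.7276).
r_{12} = q_1·c_2 = -1.9403.
u_2 = c_2 + 1.9403·q_1 = (-0.0588, 2.0588, -1.4118).
‖u_2‖ = 2.4971, so q_2 = (-0.0236, 0.8245, -0.5654).
r_{13} = q_1·c_3 = 0.2425; r_{23} = q_2·c_3 = -1.0130.
u_3 = c_3 − 0.2425·q_1 + 1.0130·q_2 = (-3.1415, -1.0472, -1.3962).
‖u_3‖ = 3.5938, so q_3 = (-0.8742, -0.2914, -0.3885).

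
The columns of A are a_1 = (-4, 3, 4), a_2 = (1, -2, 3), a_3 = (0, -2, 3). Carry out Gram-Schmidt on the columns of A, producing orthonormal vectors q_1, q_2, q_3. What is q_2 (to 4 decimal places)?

q_2 = (0.3205, -0.5756, 0.7523)

q_1 = a_1/‖a_1‖ = (-4, 3, 4)/6.4031 = (-0.6247, 0.4685, 0.6247).
r_{12} = q_1·a_2 = 0.3123.
u_2 = a_2 − 0.3123·q_1 = (1.1951, -2.1463, 2.8049).
‖u_2‖ = 3.7286, so q_2 = (0.3205, -0.5756, 0.7523).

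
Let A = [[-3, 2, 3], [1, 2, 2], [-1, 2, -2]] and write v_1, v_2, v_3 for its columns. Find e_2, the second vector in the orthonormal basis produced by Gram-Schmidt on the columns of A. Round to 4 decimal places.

e_2 = (0.1231, 0.8616, 0.4924)

e_1 = v_1/‖v_1‖ = (-3, 1, -1)/3.3166 = (-0.9045, 0.3015, -0.3015).
r_{12} = e_1·v_2 = -1.8091.
u_2 = v_2 + 1.8091·e_1 = (0.3636, 2.5455, 1.4545).
‖u_2‖ = 2.9542, so e_2 = (0.1231, 0.8616, 0.4924).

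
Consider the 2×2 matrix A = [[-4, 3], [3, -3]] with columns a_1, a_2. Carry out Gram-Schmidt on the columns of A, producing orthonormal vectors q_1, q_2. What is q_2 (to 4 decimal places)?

a_1 = (-4, 3); ‖a_1‖ = 5.0000, so q_1 = (-0.8000, 0.6000).
q_1·a_2 = (-0.8000)·3 + 0.6000·(-3) = -4.2000.
u_2 = a_2 + 4.2000·q_1 = (-0.3600, -0.4800).
‖u_2‖ = 0.6000, so q_2 = (-0.6000, -0.8000).

q_2 = (-0.6000, -0.8000)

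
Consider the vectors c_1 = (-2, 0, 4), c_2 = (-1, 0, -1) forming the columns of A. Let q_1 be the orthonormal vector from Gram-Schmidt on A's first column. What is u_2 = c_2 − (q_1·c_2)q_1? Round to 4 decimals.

q_1 = c_1/‖c_1‖ = (-2, 0, 4)/4.4721 = (-0.4472, 0.0000, 0.8944).
r_{12} = q_1·c_2 = -0.4472.
u_2 = c_2 + 0.4472·q_1 = (-1.2000, 0.0000, -0.6000).

u_2 = (-1.2000, 0.0000, -0.6000)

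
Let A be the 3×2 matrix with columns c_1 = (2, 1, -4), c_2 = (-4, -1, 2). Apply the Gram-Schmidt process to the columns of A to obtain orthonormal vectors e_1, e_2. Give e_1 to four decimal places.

e_1 = (0.4364, 0.2182, -0.8729)

e_1 = c_1/‖c_1‖ = (2, 1, -4)/4.5826 = (0.4364, 0.2182, -0.8729).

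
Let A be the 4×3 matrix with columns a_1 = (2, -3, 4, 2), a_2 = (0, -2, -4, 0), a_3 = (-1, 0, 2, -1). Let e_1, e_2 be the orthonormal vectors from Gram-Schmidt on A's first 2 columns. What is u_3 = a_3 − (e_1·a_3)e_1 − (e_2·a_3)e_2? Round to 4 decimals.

a_1 = (2, -3, 4, 2); ‖a_1‖ = 5.7446, so e_1 = (0.3482, -0.5222, 0.6963, 0.3482).
e_1·a_2 = 0.3482·0 + (-0.5222)·(-2) + 0.6963·(-4) + 0.3482·0 = -1.7408.
u_2 = a_2 + 1.7408·e_1 = (0.6061, -2.9091, -2.7879, 0.6061).
‖u_2‖ = 4.1194, so e_2 = (0.1471, -0.7062, -0.6768, 0.1471).
e_1·a_3 = 0.3482·(-1) + (-0.5222)·0 + 0.6963·2 + 0.3482·(-1) = 0.6963; e_2·a_3 = 0.1471·(-1) + (-0.7062)·0 + (-0.6768)·2 + 0.1471·(-1) = -1.6478.
u_3 = a_3 − 0.6963·e_1 + 1.6478·e_2 = (-1.0000, -0.8000, 0.4000, -1.0000).

u_3 = (-1.0000, -0.8000, 0.4000, -1.0000)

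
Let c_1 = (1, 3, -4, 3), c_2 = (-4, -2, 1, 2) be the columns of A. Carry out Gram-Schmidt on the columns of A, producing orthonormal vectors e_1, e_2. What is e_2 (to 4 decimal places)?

e_2 = (-0.7835, -0.2730, 0.0178, 0.5579)

e_1 = c_1/‖c_1‖ = (1, 3, -4, 3)/5.9161 = (0.1690, 0.5071, -0.6761, 0.5071).
r_{12} = e_1·c_2 = -1.3522.
u_2 = c_2 + 1.3522·e_1 = (-3.7714, -1.3143, 0.0857, 2.6857).
‖u_2‖ = 4.8137, so e_2 = (-0.7835, -0.2730, 0.0178, 0.5579).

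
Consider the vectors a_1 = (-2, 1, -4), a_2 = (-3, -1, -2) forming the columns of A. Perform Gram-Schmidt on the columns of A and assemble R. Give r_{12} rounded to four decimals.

r_{12} = 2.8368

a_1 = (-2, 1, -4); ‖a_1‖ = 4.5826, so q_1 = (-0.4364, 0.2182, -0.8729).
r_{12} = q_1·a_2 = 2.8368.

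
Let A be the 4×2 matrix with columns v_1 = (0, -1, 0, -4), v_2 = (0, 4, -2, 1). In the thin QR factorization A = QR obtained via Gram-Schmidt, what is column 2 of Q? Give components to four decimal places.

q_1 = v_1/‖v_1‖ = (0, -1, 0, -4)/4.1231 = (0.0000, -0.2425, 0.0000, -0.9701).
r_{12} = q_1·v_2 = -1.9403.
u_2 = v_2 + 1.9403·q_1 = (0.0000, 3.5294, -2.0000, -0.8824).
‖u_2‖ = 4.1515, so q_2 = (0.0000, 0.8501, -0.4817, -0.2125).

q_2 = (0.0000, 0.8501, -0.4817, -0.2125)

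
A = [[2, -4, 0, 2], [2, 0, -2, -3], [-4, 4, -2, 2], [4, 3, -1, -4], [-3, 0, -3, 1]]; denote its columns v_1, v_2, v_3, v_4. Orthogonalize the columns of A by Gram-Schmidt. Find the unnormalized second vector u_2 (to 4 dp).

v_1 = (2, 2, -4, 4, -3); ‖v_1‖ = 7.0000, so e_1 = (0.2857, 0.2857, -0.5714, 0.5714, -0.4286).
e_1·v_2 = 0.2857·(-4) + 0.2857·0 + (-0.5714)·4 + 0.5714·3 + (-0.4286)·0 = -1.7143.
u_2 = v_2 + 1.7143·e_1 = (-3.5102, 0.4898, 3.0204, 3.9796, -0.7347).

u_2 = (-3.5102, 0.4898, 3.0204, 3.9796, -0.7347)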